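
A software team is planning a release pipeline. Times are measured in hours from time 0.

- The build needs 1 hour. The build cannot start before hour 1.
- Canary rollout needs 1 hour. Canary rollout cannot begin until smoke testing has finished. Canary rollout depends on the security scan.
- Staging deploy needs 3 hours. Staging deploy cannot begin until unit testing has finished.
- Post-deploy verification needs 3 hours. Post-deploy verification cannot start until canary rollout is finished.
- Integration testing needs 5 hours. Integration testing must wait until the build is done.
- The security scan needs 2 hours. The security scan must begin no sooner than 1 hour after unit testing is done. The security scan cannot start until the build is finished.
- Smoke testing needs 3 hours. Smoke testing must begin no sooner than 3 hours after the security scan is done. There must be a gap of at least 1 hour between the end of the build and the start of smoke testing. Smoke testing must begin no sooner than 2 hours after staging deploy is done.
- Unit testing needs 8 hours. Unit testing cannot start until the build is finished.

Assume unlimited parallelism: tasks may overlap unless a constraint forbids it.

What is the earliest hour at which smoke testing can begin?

16

The build waits on its own release at hour 1, so it starts at hour 1 and finishes at 1 + 1 = hour 2.
Unit testing cannot begin until the build (finishes hour 2). It runs from hour 2 to 2 + 8 = hour 10.
Staging deploy waits on unit testing (finishes hour 10), so it starts at hour 10 and finishes at 10 + 3 = hour 13.
The security scan needs all of unit testing (finishes hour 10, plus 1-hour gap → hour 11); the build (finishes hour 2). That puts its earliest start at hour 11; it finishes at 11 + 2 = hour 13.
Smoke testing waits on the security scan (finishes hour 13, plus 3-hour gap → hour 16); the build (finishes hour 2, plus 1-hour gap → hour 3); staging deploy (finishes hour 13, plus 2-hour gap → hour 15). The latest of these is hour 16, which is the earliest smoke testing can start.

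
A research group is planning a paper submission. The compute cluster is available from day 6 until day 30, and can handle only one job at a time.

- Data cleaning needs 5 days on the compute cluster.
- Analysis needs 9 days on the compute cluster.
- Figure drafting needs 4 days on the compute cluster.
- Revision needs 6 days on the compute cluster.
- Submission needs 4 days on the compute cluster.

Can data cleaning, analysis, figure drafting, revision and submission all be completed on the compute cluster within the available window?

No

The compute cluster window is 30 − 6 = 24 days.
Running back to back, the jobs need 5 + 9 + 4 + 6 + 4 = 28 days on the compute cluster.
Since 28 > 24, they cannot all fit.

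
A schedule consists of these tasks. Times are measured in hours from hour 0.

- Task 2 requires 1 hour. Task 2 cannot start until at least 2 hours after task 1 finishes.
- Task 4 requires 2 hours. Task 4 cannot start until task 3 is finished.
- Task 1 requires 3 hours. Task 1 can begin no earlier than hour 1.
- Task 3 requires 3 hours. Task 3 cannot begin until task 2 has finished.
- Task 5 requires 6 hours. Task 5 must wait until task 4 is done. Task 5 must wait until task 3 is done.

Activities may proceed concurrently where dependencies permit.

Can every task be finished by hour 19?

Yes

After its own release at hour 1, task 1 can start at hour 1 and finishes at hour 4.
After task 1 (finishes hour 4, plus 2-hour gap → hour 6), task 2 can start at hour 6 and finishes at hour 7.
Task 3 waits on task 2 (finishes hour 7), so it starts at hour 7 and finishes at 7 + 3 = hour 10.
Task 4 cannot begin until task 3 (finishes hour 10). It runs from hour 10 to 10 + 2 = hour 12.
Task 5 needs all of task 4 (finishes hour 12); task 3 (finishes hour 10). That puts its earliest start at hour 12; it finishes at 12 + 6 = hour 18.
Every task is finished by hour 18, which is no later than the deadline of 19, so the schedule is feasible.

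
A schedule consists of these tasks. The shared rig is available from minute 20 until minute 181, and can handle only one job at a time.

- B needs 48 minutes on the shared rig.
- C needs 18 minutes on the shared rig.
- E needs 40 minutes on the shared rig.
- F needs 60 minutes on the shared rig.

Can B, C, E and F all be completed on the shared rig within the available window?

The shared rig window is 181 − 20 = 161 minutes.
Running back to back, the jobs need 48 + 18 + 40 + 60 = 166 minutes on the shared rig.
Since 166 > 161, they cannot all fit.

No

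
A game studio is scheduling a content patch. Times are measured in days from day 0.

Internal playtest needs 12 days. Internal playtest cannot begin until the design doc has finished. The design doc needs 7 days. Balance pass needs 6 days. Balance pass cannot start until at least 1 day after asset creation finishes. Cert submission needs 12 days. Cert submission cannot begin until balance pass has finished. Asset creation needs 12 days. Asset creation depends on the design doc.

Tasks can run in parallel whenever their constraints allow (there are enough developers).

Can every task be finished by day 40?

Yes

Nothing blocks the design doc, so it runs from day 0 to day 7.
Internal playtest waits on the design doc (finishes day 7), so it starts at day 7 and finishes at 7 + 12 = day 19.
After the design doc (finishes day 7), asset creation can start at day 7 and finishes at day 19.
Balance pass cannot begin until asset creation (finishes day 19, plus 1-day gap → day 20). It runs from day 20 to 20 + 6 = day 26.
Cert submission waits on balance pass (finishes day 26), so it starts at day 26 and finishes at 26 + 12 = day 38.
Every task is finished by day 38, which is no later than the deadline of 40, so the schedule is feasible.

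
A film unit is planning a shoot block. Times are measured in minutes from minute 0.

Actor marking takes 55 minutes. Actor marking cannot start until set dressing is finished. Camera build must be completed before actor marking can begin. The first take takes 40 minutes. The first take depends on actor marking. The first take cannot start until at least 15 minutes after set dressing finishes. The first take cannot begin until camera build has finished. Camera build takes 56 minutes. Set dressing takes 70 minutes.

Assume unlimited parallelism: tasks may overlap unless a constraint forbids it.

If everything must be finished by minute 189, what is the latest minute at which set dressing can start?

Nothing follows the first take; the deadline of minute 189 is its only limit. It must start by 189 − 40 = minute 149.
Since the first take (must start by minute 149) depends on it, actor marking must finish by minute 149. Backing off its 55-minute duration gives a latest start of minute 94.
For set dressing: actor marking (must start by minute 94); the first take (must start by minute 149, minus 15-minute gap → minute 134). The most restrictive is minute 94; with a 70-minute duration, set dressing must start by minute 24.

24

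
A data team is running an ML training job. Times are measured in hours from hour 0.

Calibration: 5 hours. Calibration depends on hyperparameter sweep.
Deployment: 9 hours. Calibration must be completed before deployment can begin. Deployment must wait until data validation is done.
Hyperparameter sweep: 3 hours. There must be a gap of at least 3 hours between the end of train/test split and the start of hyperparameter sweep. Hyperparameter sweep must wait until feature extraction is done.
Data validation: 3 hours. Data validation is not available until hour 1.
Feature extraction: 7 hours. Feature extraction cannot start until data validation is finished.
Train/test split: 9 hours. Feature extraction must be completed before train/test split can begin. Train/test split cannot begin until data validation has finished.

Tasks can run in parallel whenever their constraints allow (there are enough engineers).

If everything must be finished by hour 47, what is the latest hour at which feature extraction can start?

Deployment must finish by hour 47; it takes 9 hours, so it must start by 47 − 9 = hour 38.
Since deployment (must start by hour 38) depends on it, calibration must finish by hour 38. Backing off its 5-hour duration gives a latest start of hour 33.
Hyperparameter sweep feeds into calibration (must start by hour 33); so hyperparameter sweep must finish by hour 33 and therefore start by hour 30.
Since hyperparameter sweep (must start by hour 30, minus 3-hour gap → hour 27) depends on it, train/test split must finish by hour 27. Backing off its 9-hour duration gives a latest start of hour 18.
Feature extraction has several dependents: train/test split (must start by hour 18); hyperparameter sweep (must start by hour 30). The earliest of those limits is hour 18, so feature extraction must start by 18 − 7 = hour 11.

11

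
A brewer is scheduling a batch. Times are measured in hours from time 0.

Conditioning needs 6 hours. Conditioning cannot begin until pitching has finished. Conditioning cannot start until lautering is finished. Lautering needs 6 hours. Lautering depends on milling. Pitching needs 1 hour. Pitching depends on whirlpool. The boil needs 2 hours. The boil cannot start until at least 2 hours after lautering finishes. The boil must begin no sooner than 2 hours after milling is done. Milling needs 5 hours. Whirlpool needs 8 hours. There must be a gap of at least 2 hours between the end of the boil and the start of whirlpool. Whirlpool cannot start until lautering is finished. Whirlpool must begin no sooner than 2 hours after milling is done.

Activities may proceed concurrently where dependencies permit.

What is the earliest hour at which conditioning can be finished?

32

Milling has no prerequisites, so it starts at hour 0 and finishes at hour 5.
Lautering waits on milling (finishes hour 5), so it starts at hour 5 and finishes at 5 + 6 = hour 11.
For the boil: lautering (finishes hour 11, plus 2-hour gap → hour 13); milling (finishes hour 5, plus 2-hour gap → hour 7). Taking the maximum gives a start of hour 13, and it finishes at 13 + 2 = hour 15.
Whirlpool has to wait for the boil (finishes hour 15, plus 2-hour gap → hour 17); lautering (finishes hour 11); milling (finishes hour 5, plus 2-hour gap → hour 7). The latest of these is hour 17, so whirlpool runs hour 17 to 17 + 8 = hour 25.
Pitching waits on whirlpool (finishes hour 25), so it starts at hour 25 and finishes at 25 + 1 = hour 26.
Conditioning cannot start until pitching (finishes hour 26); lautering (finishes hour 11). The controlling bound is hour 26, so conditioning finishes at 26 + 6 = hour 32.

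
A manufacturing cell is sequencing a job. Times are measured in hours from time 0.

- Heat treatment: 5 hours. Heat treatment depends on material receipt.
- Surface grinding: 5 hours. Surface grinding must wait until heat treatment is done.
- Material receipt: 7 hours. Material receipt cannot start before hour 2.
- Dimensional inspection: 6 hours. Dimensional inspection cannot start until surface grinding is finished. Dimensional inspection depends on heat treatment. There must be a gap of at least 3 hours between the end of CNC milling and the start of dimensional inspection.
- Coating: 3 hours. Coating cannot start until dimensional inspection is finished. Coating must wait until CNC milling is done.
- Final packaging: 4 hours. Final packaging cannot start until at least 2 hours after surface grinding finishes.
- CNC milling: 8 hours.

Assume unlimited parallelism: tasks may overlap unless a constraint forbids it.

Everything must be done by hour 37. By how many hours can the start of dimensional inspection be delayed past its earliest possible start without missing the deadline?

9

Nothing blocks CNC milling, so it runs from hour 0 to hour 8.
Material receipt cannot begin until its own release at hour 2. It runs from hour 2 to 2 + 7 = hour 9.
After material receipt (finishes hour 9), heat treatment can start at hour 9 and finishes at hour 14.
Surface grinding cannot begin until heat treatment (finishes hour 14). It runs from hour 14 to 14 + 5 = hour 19.
For dimensional inspection: surface grinding (finishes hour 19); heat treatment (finishes hour 14); CNC milling (finishes hour 8, plus 3-hour gap → hour 11). Taking the maximum gives a start of hour 19, and it finishes at 19 + 6 = hour 25.

Working backward from the deadline:
Coating has no dependents, so it just needs to finish by hour 37. Starting by 37 − 3 = hour 34 achieves that.
Dimensional inspection must finish before coating (must start by hour 34). With a 6-hour duration, dimensional inspection must start by 34 − 6 = hour 28.
So dimensional inspection can start as early as hour 19 and as late as hour 28, giving 28 − 19 = 9 hours of slack.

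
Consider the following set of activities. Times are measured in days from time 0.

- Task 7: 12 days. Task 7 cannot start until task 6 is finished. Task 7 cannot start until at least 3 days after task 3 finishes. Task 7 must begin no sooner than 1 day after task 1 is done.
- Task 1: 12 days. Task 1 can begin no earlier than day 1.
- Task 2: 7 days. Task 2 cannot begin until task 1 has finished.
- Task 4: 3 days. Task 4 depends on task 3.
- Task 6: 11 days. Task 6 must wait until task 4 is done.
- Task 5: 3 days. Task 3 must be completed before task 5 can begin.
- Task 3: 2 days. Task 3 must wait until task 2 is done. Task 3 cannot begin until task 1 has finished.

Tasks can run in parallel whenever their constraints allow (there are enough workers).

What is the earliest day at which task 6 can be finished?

After its own release at day 1, task 1 can start at day 1 and finishes at day 13.
Task 2 waits on task 1 (finishes day 13), so it starts at day 13 and finishes at 13 + 7 = day 20.
Task 3 needs all of task 2 (finishes day 20); task 1 (finishes day 13). That puts its earliest start at day 20; it finishes at 20 + 2 = day 22.
After task 3 (finishes day 22), task 4 can start at day 22 and finishes at day 25.
After task 4 (finishes day 25), task 6 can start at day 25 and finishes at day 36.

36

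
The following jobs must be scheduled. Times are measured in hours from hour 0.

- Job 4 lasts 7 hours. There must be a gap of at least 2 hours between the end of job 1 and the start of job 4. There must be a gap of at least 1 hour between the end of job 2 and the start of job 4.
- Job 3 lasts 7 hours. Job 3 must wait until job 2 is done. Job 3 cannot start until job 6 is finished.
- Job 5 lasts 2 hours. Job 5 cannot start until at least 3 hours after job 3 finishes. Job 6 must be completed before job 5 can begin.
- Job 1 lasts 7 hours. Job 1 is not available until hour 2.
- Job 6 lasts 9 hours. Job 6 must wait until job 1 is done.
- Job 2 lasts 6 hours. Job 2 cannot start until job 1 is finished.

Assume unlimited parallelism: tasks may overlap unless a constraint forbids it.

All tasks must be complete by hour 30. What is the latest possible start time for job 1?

Job 5 has no dependents, so it just needs to finish by hour 30. Starting by 30 − 2 = hour 28 achieves that.
Job 3 feeds into job 5 (must start by hour 28, minus 3-hour gap → hour 25); so job 3 must finish by hour 25 and therefore start by hour 18.
Job 4 has no dependents, so it just needs to finish by hour 30. Starting by 30 − 7 = hour 23 achieves that.
Job 2 feeds job 3 (must start by hour 18); job 4 (must start by hour 23, minus 1-hour gap → hour 22). Taking the minimum, job 2 must finish by hour 18 and start by 18 − 6 = hour 12.
Job 6 feeds job 3 (must start by hour 18); job 5 (must start by hour 28). Taking the minimum, job 6 must finish by hour 18 and start by 18 − 9 = hour 9.
For job 1: job 2 (must start by hour 12); job 4 (must start by hour 23, minus 2-hour gap → hour 21); job 6 (must start by hour 9). The most restrictive is hour 9; with a 7-hour duration, job 1 must start by hour 2.

2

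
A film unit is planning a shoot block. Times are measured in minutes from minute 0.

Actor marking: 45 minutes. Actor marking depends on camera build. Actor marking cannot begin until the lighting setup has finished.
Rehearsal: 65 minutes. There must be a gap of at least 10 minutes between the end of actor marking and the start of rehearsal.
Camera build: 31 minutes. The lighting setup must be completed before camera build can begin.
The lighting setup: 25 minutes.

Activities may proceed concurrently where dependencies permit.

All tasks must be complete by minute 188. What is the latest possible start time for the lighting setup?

Rehearsal has no dependents, so it just needs to finish by minute 188. Starting by 188 − 65 = minute 123 achieves that.
Actor marking must finish before rehearsal (must start by minute 123, minus 10-minute gap → minute 113). With a 45-minute duration, actor marking must start by 113 − 45 = minute 68.
Since actor marking (must start by minute 68) depends on it, camera build must finish by minute 68. Backing off its 31-minute duration gives a latest start of minute 37.
For the lighting setup: camera build (must start by minute 37); actor marking (must start by minute 68). The most restrictive is minute 37; with a 25-minute duration, the lighting setup must start by minute 12.

12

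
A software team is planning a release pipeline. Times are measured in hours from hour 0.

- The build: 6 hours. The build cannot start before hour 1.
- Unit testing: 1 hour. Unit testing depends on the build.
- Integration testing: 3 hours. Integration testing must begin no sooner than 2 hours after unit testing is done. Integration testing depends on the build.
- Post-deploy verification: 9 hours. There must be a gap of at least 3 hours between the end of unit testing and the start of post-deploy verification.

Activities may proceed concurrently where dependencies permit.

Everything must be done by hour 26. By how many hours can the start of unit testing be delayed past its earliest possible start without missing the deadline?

6

The build cannot begin until its own release at hour 1. It runs from hour 1 to 1 + 6 = hour 7.
Unit testing cannot begin until the build (finishes hour 7). It runs from hour 7 to 7 + 1 = hour 8.

Working backward from the deadline:
Integration testing must finish by hour 26; it takes 3 hours, so it must start by 26 − 3 = hour 23.
Nothing follows post-deploy verification; the deadline of hour 26 is its only limit. It must start by 26 − 9 = hour 17.
Unit testing must finish in time for integration testing (must start by hour 23, minus 2-hour gap → hour 21); post-deploy verification (must start by hour 17, minus 3-hour gap → hour 14). The tightest is hour 14, so unit testing must start by 14 − 1 = hour 13.
So unit testing can start as early as hour 7 and as late as hour 13, giving 13 − 7 = 6 hours of slack.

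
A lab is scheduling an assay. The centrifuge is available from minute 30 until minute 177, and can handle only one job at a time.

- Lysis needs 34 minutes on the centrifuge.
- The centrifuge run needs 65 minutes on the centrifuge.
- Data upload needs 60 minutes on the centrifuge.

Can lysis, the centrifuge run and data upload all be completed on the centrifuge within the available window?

The centrifuge window is 177 − 30 = 147 minutes.
Running back to back, the jobs need 34 + 65 + 60 = 159 minutes on the centrifuge.
Since 159 > 147, they cannot all fit.

No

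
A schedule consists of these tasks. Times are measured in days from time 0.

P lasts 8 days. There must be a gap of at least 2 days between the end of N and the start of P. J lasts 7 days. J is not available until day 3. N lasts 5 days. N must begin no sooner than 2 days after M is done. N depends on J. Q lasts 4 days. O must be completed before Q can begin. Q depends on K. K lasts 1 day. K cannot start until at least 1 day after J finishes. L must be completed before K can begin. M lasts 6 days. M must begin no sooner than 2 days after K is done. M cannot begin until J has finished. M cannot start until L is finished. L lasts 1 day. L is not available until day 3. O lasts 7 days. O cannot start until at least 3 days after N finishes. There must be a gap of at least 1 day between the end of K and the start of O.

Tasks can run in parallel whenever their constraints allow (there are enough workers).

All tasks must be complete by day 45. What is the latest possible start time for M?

To finish by day 45, Q (duration 4) must start no later than day 41.
Since Q (must start by day 41) depends on it, O must finish by day 41. Backing off its 7-day duration gives a latest start of day 34.
Nothing follows P; the deadline of day 45 is its only limit. It must start by 45 − 8 = day 37.
N has several dependents: O (must start by day 34, minus 3-day gap → day 31); P (must start by day 37, minus 2-day gap → day 35). The earliest of those limits is day 31, so N must start by 31 − 5 = day 26.
Since N (must start by day 26, minus 2-day gap → day 24) depends on it, M must finish by day 24. Backing off its 6-day duration gives a latest start of day 18.

18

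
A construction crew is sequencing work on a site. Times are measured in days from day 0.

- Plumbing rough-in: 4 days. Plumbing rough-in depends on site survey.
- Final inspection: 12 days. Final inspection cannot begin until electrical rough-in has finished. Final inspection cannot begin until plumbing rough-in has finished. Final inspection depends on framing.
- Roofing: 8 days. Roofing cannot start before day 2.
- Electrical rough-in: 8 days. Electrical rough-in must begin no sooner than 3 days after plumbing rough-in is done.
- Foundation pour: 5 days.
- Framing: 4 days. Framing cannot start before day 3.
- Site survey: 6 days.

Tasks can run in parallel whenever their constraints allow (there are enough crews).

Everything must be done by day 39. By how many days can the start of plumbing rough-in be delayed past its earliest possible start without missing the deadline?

Site survey has no prerequisites, so it starts at day 0 and finishes at day 6.
Plumbing rough-in cannot begin until site survey (finishes day 6). It runs from day 6 to 6 + 4 = day 10.

Working backward from the deadline:
To finish by day 39, final inspection (duration 12) must start no later than day 27.
Electrical rough-in must finish before final inspection (must start by day 27). With an 8-day duration, electrical rough-in must start by 27 − 8 = day 19.
Plumbing rough-in has several dependents: electrical rough-in (must start by day 19, minus 3-day gap → day 16); final inspection (must start by day 27). The earliest of those limits is day 16, so plumbing rough-in must start by 16 − 4 = day 12.
So plumbing rough-in can start as early as day 6 and as late as day 12, giving 12 − 6 = 6 days of slack.

6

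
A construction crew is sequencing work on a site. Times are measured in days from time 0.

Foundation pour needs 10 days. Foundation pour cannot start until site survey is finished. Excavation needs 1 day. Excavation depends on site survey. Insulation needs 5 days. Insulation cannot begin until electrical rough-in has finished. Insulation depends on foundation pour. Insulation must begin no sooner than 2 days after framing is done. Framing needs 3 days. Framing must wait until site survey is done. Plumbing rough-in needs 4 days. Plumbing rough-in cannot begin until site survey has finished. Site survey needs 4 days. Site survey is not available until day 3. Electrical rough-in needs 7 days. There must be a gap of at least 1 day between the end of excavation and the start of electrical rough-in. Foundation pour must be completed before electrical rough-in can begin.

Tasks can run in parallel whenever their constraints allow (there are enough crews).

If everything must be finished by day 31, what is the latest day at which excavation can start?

Insulation has no dependents, so it just needs to finish by day 31. Starting by 31 − 5 = day 26 achieves that.
Since insulation (must start by day 26) depends on it, electrical rough-in must finish by day 26. Backing off its 7-day duration gives a latest start of day 19.
Excavation must finish before electrical rough-in (must start by day 19, minus 1-day gap → day 18). With a 1-day duration, excavation must start by 18 − 1 = day 17.

17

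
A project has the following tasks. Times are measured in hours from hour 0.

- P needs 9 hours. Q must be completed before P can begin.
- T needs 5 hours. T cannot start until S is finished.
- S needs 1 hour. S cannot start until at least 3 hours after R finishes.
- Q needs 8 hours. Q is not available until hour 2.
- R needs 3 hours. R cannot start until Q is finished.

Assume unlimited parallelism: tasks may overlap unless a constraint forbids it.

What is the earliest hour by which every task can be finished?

22

Q waits on its own release at hour 2, so it starts at hour 2 and finishes at 2 + 8 = hour 10.
R waits on Q (finishes hour 10), so it starts at hour 10 and finishes at 10 + 3 = hour 13.
S waits on R (finishes hour 13, plus 3-hour gap → hour 16), so it starts at hour 16 and finishes at 16 + 1 = hour 17.
T cannot begin until S (finishes hour 17). It runs from hour 17 to 17 + 5 = hour 22.
P waits on Q (finishes hour 10), so it starts at hour 10 and finishes at 10 + 9 = hour 19.
All tasks are finished once the last one completes. Finish times: P at 19, Q at 10, R at 13, S at 17, T at 22. The latest is hour 22.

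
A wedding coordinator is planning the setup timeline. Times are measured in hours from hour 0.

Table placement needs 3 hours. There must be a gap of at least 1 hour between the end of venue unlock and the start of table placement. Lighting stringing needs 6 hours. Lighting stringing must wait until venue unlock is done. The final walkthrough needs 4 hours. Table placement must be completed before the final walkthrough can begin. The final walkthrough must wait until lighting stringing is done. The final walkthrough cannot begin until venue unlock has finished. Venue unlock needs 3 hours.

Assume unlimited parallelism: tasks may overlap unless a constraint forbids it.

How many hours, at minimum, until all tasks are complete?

13

Venue unlock can start immediately at hour 0; it finishes at hour 3.
Lighting stringing waits on venue unlock (finishes hour 3), so it starts at hour 3 and finishes at 3 + 6 = hour 9.
Table placement cannot begin until venue unlock (finishes hour 3, plus 1-hour gap → hour 4). It runs from hour 4 to 4 + 3 = hour 7.
For the final walkthrough: table placement (finishes hour 7); lighting stringing (finishes hour 9); venue unlock (finishes hour 3). Taking the maximum gives a start of hour 9, and it finishes at 9 + 4 = hour 13.
All tasks are finished once the last one completes. Finish times: Venue unlock at 3, Table placement at 7, Lighting stringing at 9, The final walkthrough at 13. The latest is hour 13.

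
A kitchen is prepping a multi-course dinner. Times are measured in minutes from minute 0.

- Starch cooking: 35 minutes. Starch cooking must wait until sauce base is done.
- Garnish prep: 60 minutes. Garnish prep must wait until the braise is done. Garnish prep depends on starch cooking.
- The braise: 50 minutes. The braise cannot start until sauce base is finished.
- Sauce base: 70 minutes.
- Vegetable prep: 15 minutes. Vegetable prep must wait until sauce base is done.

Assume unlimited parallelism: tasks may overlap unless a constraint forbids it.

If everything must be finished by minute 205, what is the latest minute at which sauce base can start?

25

Garnish prep must finish by minute 205; it takes 60 minutes, so it must start by 205 − 60 = minute 145.
The braise must finish before garnish prep (must start by minute 145). With a 50-minute duration, the braise must start by 145 − 50 = minute 95.
Nothing follows vegetable prep; the deadline of minute 205 is its only limit. It must start by 205 − 15 = minute 190.
Starch cooking has to be done before garnish prep (must start by minute 145). That means finishing by minute 145, i.e. starting by 145 − 35 = minute 110.
Sauce base feeds the braise (must start by minute 95); vegetable prep (must start by minute 190); starch cooking (must start by minute 110). Taking the minimum, sauce base must finish by minute 95 and start by 95 − 70 = minute 25.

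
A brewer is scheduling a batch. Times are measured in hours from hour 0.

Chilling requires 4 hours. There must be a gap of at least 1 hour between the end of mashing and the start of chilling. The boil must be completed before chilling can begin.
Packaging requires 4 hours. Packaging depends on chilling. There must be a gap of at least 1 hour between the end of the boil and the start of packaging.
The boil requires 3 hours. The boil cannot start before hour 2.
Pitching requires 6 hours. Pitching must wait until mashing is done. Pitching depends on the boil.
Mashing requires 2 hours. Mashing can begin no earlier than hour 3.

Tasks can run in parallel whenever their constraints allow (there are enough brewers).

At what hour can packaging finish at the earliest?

The boil waits on its own release at hour 2, so it starts at hour 2 and finishes at 2 + 3 = hour 5.
After its own release at hour 3, mashing can start at hour 3 and finishes at hour 5.
Chilling cannot start until mashing (finishes hour 5, plus 1-hour gap → hour 6); the boil (finishes hour 5). The controlling bound is hour 6, so chilling finishes at 6 + 4 = hour 10.
Packaging needs all of chilling (finishes hour 10); the boil (finishes hour 5, plus 1-hour gap → hour 6). That puts its earliest start at hour 10; it finishes at 10 + 4 = hour 14.

14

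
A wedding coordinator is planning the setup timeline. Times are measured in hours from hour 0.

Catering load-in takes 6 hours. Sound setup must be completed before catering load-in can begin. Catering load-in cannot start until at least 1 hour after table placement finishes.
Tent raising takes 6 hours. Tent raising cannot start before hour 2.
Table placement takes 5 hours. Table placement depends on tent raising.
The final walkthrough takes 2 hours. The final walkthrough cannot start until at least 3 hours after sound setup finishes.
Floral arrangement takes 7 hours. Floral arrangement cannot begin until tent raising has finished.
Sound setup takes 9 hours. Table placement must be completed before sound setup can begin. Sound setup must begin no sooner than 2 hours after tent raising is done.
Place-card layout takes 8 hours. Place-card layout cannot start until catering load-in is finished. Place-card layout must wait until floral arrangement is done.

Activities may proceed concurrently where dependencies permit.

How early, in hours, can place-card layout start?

Tent raising waits on its own release at hour 2, so it starts at hour 2 and finishes at 2 + 6 = hour 8.
After tent raising (finishes hour 8), floral arrangement can start at hour 8 and finishes at hour 15.
After tent raising (finishes hour 8), table placement can start at hour 8 and finishes at hour 13.
Sound setup cannot start until table placement (finishes hour 13); tent raising (finishes hour 8, plus 2-hour gap → hour 10). The controlling bound is hour 13, so sound setup finishes at 13 + 9 = hour 22.
For catering load-in: sound setup (finishes hour 22); table placement (finishes hour 13, plus 1-hour gap → hour 14). Taking the maximum gives a start of hour 22, and it finishes at 22 + 6 = hour 28.
Place-card layout waits on catering load-in (finishes hour 28); floral arrangement (finishes hour 15). The latest of these is hour 28, which is the earliest place-card layout can start.

28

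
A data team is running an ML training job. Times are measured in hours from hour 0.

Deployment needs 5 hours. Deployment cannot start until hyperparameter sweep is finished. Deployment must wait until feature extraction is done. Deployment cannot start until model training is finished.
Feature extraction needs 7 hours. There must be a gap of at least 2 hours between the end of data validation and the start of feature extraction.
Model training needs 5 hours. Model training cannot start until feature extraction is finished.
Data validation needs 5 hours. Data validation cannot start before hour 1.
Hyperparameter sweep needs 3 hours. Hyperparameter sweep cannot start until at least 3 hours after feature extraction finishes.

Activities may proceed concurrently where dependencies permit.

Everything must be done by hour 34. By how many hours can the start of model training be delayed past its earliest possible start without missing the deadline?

9

Data validation waits on its own release at hour 1, so it starts at hour 1 and finishes at 1 + 5 = hour 6.
After data validation (finishes hour 6, plus 2-hour gap → hour 8), feature extraction can start at hour 8 and finishes at hour 15.
Model training cannot begin until feature extraction (finishes hour 15). It runs from hour 15 to 15 + 5 = hour 20.

Working backward from the deadline:
Nothing follows deployment; the deadline of hour 34 is its only limit. It must start by 34 − 5 = hour 29.
Since deployment (must start by hour 29) depends on it, model training must finish by hour 29. Backing off its 5-hour duration gives a latest start of hour 24.
So model training can start as early as hour 15 and as late as hour 24, giving 24 − 15 = 9 hours of slack.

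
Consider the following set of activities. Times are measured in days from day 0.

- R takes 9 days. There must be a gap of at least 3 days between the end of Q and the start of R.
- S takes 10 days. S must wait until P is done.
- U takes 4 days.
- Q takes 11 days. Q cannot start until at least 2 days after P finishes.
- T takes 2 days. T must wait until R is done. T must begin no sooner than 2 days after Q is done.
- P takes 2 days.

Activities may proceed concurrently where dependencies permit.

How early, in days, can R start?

P can start immediately at day 0; it finishes at day 2.
After P (finishes day 2, plus 2-day gap → day 4), Q can start at day 4 and finishes at day 15.
R waits on Q (finishes day 15, plus 3-day gap → day 18), so the earliest it can start is day 18.

18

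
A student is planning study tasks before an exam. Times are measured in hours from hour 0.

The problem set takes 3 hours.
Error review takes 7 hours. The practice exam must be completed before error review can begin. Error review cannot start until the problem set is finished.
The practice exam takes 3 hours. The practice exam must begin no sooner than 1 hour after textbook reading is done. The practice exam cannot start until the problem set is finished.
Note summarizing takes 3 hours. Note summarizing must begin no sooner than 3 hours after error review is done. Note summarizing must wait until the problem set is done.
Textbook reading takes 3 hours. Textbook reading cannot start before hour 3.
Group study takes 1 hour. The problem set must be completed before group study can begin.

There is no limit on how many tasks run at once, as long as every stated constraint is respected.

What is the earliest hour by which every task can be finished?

The problem set has no prerequisites, so it starts at hour 0 and finishes at hour 3.
Group study waits on the problem set (finishes hour 3), so it starts at hour 3 and finishes at 3 + 1 = hour 4.
Textbook reading cannot begin until its own release at hour 3. It runs from hour 3 to 3 + 3 = hour 6.
The practice exam has to wait for textbook reading (finishes hour 6, plus 1-hour gap → hour 7); the problem set (finishes hour 3). The latest of these is hour 7, so the practice exam runs hour 7 to 7 + 3 = hour 10.
Error review cannot start until the practice exam (finishes hour 10); the problem set (finishes hour 3). The controlling bound is hour 10, so error review finishes at 10 + 7 = hour 17.
Note summarizing needs all of error review (finishes hour 17, plus 3-hour gap → hour 20); the problem set (finishes hour 3). That puts its earliest start at hour 20; it finishes at 20 + 3 = hour 23.
All tasks are finished once the last one completes. Finish times: Textbook reading at 6, The problem set at 3, The practice exam at 10, Error review at 17, Group study at 4, Note summarizing at 23. The latest is hour 23.

23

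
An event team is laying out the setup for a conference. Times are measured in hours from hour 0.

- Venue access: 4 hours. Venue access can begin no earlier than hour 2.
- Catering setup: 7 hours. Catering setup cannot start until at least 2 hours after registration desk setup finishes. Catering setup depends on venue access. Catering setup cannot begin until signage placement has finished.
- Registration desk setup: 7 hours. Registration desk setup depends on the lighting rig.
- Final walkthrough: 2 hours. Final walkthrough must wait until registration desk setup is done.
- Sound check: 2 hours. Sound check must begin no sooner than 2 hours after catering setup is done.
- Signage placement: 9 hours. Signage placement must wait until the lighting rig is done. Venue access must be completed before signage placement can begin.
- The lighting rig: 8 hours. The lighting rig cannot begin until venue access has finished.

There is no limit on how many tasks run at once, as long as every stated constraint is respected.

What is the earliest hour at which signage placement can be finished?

23

After its own release at hour 2, venue access can start at hour 2 and finishes at hour 6.
After venue access (finishes hour 6), the lighting rig can start at hour 6 and finishes at hour 14.
Signage placement has to wait for the lighting rig (finishes hour 14); venue access (finishes hour 6). The latest of these is hour 14, so signage placement runs hour 14 to 14 + 9 = hour 23.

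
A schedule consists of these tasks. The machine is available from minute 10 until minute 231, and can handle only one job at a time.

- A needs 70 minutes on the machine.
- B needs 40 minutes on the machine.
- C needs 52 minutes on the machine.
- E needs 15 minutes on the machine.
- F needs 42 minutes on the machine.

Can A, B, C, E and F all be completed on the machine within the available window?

The machine window is 231 − 10 = 221 minutes.
Running back to back, the jobs need 70 + 40 + 52 + 15 + 42 = 219 minutes on the machine.
Since 219 ≤ 221, they fit within the window.

Yes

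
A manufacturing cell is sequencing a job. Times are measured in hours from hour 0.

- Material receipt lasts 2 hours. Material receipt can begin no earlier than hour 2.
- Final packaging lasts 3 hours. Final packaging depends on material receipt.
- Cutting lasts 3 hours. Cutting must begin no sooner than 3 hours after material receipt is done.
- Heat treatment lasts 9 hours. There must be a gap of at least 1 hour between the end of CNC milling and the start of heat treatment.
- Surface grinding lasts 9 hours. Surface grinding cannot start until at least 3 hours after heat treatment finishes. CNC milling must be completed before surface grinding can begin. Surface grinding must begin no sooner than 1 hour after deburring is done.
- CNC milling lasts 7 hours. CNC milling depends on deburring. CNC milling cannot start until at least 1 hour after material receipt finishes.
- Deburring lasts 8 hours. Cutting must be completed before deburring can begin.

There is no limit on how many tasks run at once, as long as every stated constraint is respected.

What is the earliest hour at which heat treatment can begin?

Material receipt cannot begin until its own release at hour 2. It runs from hour 2 to 2 + 2 = hour 4.
After material receipt (finishes hour 4, plus 3-hour gap → hour 7), cutting can start at hour 7 and finishes at hour 10.
Deburring cannot begin until cutting (finishes hour 10). It runs from hour 10 to 10 + 8 = hour 18.
CNC milling needs all of deburring (finishes hour 18); material receipt (finishes hour 4, plus 1-hour gap → hour 5). That puts its earliest start at hour 18; it finishes at 18 + 7 = hour 25.
Heat treatment waits on CNC milling (finishes hour 25, plus 1-hour gap → hour 26), so the earliest it can start is hour 26.

26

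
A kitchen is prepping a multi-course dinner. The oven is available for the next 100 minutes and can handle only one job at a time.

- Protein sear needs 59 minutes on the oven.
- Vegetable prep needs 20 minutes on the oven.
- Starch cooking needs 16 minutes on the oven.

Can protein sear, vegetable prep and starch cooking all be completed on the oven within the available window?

Running back to back, the jobs need 59 + 20 + 16 = 95 minutes on the oven.
Since 95 ≤ 100, they fit within the window.

Yes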